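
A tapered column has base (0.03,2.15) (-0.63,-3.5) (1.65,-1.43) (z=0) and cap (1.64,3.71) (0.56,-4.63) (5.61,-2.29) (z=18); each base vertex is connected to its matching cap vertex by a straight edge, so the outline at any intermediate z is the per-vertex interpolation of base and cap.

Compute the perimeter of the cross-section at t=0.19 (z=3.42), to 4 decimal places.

Cross-section at t=0.19: each vertex is (1-t)·p0[i] + t·p1[i].
  v1: (1-0.19)·(0.03,2.15) + 0.19·(1.64,3.71) = (0.3359,2.4464)
  v2: (1-0.19)·(-0.63,-3.5) + 0.19·(0.56,-4.63) = (-0.4039,-3.7147)
  v3: (1-0.19)·(1.65,-1.43) + 0.19·(5.61,-2.29) = (2.4024,-1.5934)
Perimeter = Σ |v_{i+1} − v_i|:
  edge 1→2: √(-0.7398² + -6.1611²) = 6.2054 (running 6.2054)
  edge 2→3: √(2.8063² + 2.1213²) = 3.5178 (running 9.7232)
  edge 3→1: √(-2.0665² + 4.0398²) = 4.5377 (running 14.2609)
Perimeter = 14.2609

Perimeter at t=0.19: 14.2609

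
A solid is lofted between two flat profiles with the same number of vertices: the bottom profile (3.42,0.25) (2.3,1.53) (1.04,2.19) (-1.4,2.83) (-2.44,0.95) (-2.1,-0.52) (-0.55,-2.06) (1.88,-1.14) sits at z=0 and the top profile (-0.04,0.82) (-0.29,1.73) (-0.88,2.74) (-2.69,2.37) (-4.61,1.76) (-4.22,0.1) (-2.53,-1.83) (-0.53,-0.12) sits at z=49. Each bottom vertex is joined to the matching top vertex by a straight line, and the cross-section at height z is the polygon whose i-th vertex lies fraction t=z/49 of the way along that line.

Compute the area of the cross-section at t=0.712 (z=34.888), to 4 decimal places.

Area at t=0.712: 14.3819

Cross-section at t=0.712: each vertex is (1-t)·p0[i] + t·p1[i].
  v1: (1-0.712)·(3.42,0.25) + 0.712·(-0.04,0.82) = (0.9565,0.6558)
  v2: (1-0.712)·(2.3,1.53) + 0.712·(-0.29,1.73) = (0.4559,1.6724)
  v3: (1-0.712)·(1.04,2.19) + 0.712·(-0.88,2.74) = (-0.3270,2.5816)
  v4: (1-0.712)·(-1.4,2.83) + 0.712·(-2.69,2.37) = (-2.3185,2.5025)
  v5: (1-0.712)·(-2.44,0.95) + 0.712·(-4.61,1.76) = (-3.9850,1.5267)
  v6: (1-0.712)·(-2.1,-0.52) + 0.712·(-4.22,0.1) = (-3.6094,-0.0786)
  v7: (1-0.712)·(-0.55,-2.06) + 0.712·(-2.53,-1.83) = (-1.9598,-1.8962)
  v8: (1-0.712)·(1.88,-1.14) + 0.712·(-0.53,-0.12) = (0.1641,-0.4138)
Shoelace sum Σ(x_i·y_{i+1} − x_{i+1}·y_i):
  i=1: 0.9565·1.6724 − 0.4559·0.6558 = +1.3006 (running +1.3006)
  i=2: 0.4559·2.5816 − -0.3270·1.6724 = +1.7239 (running +3.0246)
  i=3: -0.3270·2.5025 − -2.3185·2.5816 = +5.1670 (running +8.1915)
  i=4: -2.3185·1.5267 − -3.9850·2.5025 = +6.4328 (running +14.6243)
  i=5: -3.9850·-0.0786 − -3.6094·1.5267 = +5.8237 (running +20.4480)
  i=6: -3.6094·-1.8962 − -1.9598·-0.0786 = +6.6904 (running +27.1384)
  i=7: -1.9598·-0.4138 − 0.1641·-1.8962 = +1.1220 (running +28.2604)
  i=8: 0.1641·0.6558 − 0.9565·-0.4138 = +0.5034 (running +28.7638)
Area = |Σ|/2 = |28.7638|/2 = 14.3819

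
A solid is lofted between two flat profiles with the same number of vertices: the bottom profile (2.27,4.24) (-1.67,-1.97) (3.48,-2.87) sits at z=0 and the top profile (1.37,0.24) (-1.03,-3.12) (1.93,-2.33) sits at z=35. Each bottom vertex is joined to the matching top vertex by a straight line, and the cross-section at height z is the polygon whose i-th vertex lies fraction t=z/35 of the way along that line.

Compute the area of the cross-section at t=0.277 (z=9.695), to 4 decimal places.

Cross-section at t=0.277: each vertex is (1-t)·p0[i] + t·p1[i].
  v1: (1-0.277)·(2.27,4.24) + 0.277·(1.37,0.24) = (2.0207,3.1320)
  v2: (1-0.277)·(-1.67,-1.97) + 0.277·(-1.03,-3.12) = (-1.4927,-2.2885)
  v3: (1-0.277)·(3.48,-2.87) + 0.277·(1.93,-2.33) = (3.0507,-2.7204)
Shoelace sum Σ(x_i·y_{i+1} − x_{i+1}·y_i):
  i=1: 2.0207·-2.2885 − -1.4927·3.1320 = +0.0507 (running +0.0507)
  i=2: -1.4927·-2.7204 − 3.0507·-2.2885 = +11.0424 (running +11.0931)
  i=3: 3.0507·3.1320 − 2.0207·-2.7204 = +15.0518 (running +26.1449)
Area = |Σ|/2 = |26.1449|/2 = 13.0725

Area at t=0.277: 13.0725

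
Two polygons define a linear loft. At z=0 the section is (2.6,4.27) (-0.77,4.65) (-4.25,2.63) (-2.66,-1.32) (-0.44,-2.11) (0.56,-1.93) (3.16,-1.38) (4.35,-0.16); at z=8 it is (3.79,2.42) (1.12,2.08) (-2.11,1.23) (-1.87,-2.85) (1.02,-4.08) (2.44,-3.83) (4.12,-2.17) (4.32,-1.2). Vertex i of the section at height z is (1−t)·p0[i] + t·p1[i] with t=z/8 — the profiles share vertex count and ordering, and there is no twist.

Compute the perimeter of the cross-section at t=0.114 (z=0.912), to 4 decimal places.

Perimeter at t=0.114: 23.7824

Cross-section at t=0.114: each vertex is (1-t)·p0[i] + t·p1[i].
  v1: (1-0.114)·(2.6,4.27) + 0.114·(3.79,2.42) = (2.7357,4.0591)
  v2: (1-0.114)·(-0.77,4.65) + 0.114·(1.12,2.08) = (-0.5545,4.3570)
  v3: (1-0.114)·(-4.25,2.63) + 0.114·(-2.11,1.23) = (-4.0060,2.4704)
  v4: (1-0.114)·(-2.66,-1.32) + 0.114·(-1.87,-2.85) = (-2.5699,-1.4944)
  v5: (1-0.114)·(-0.44,-2.11) + 0.114·(1.02,-4.08) = (-0.2736,-2.3346)
  v6: (1-0.114)·(0.56,-1.93) + 0.114·(2.44,-3.83) = (0.7743,-2.1466)
  v7: (1-0.114)·(3.16,-1.38) + 0.114·(4.12,-2.17) = (3.2694,-1.4701)
  v8: (1-0.114)·(4.35,-0.16) + 0.114·(4.32,-1.2) = (4.3466,-0.2786)
Perimeter = Σ |v_{i+1} − v_i|:
  edge 1→2: √(-3.2902² + 0.2979²) = 3.3037 (running 3.3037)
  edge 2→3: √(-3.4515² + -1.8866²) = 3.9335 (running 7.2371)
  edge 3→4: √(1.4361² + -3.9648²) = 4.2169 (running 11.4540)
  edge 4→5: √(2.2964² + -0.8402²) = 2.4452 (running 13.8993)
  edge 5→6: √(1.0479² + 0.1880²) = 1.0646 (running 14.9639)
  edge 6→7: √(2.4951² + 0.6765²) = 2.5852 (running 17.5491)
  edge 7→8: √(1.0771² + 1.1915²) = 1.6062 (running 19.1553)
  edge 8→1: √(-1.6109² + 4.3377²) = 4.6271 (running 23.7824)
Perimeter = 23.7824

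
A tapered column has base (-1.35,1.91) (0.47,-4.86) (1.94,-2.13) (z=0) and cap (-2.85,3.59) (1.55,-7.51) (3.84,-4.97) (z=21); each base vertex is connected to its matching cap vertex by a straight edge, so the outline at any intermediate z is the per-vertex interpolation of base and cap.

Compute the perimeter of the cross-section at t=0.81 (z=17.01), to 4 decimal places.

Cross-section at t=0.81: each vertex is (1-t)·p0[i] + t·p1[i].
  v1: (1-0.81)·(-1.35,1.91) + 0.81·(-2.85,3.59) = (-2.5650,3.2708)
  v2: (1-0.81)·(0.47,-4.86) + 0.81·(1.55,-7.51) = (1.3448,-7.0065)
  v3: (1-0.81)·(1.94,-2.13) + 0.81·(3.84,-4.97) = (3.4790,-4.4304)
Perimeter = Σ |v_{i+1} − v_i|:
  edge 1→2: √(3.9098² + -10.2773²) = 10.9959 (running 10.9959)
  edge 2→3: √(2.1342² + 2.5761²) = 3.3453 (running 14.3412)
  edge 3→1: √(-6.0440² + 7.7012²) = 9.7897 (running 24.1309)
Perimeter = 24.1309

Perimeter at t=0.81: 24.1309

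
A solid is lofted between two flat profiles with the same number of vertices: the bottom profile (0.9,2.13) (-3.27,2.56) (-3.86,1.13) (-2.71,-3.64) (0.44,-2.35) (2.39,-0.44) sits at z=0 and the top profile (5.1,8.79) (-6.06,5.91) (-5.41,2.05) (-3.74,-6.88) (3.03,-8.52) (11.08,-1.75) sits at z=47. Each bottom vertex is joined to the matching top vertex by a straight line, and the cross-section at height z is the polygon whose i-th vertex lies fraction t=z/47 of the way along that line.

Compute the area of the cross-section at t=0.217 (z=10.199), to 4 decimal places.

Area at t=0.217: 48.6971

Cross-section at t=0.217: each vertex is (1-t)·p0[i] + t·p1[i].
  v1: (1-0.217)·(0.9,2.13) + 0.217·(5.1,8.79) = (1.8114,3.5752)
  v2: (1-0.217)·(-3.27,2.56) + 0.217·(-6.06,5.91) = (-3.8754,3.2870)
  v3: (1-0.217)·(-3.86,1.13) + 0.217·(-5.41,2.05) = (-4.1963,1.3296)
  v4: (1-0.217)·(-2.71,-3.64) + 0.217·(-3.74,-6.88) = (-2.9335,-4.3431)
  v5: (1-0.217)·(0.44,-2.35) + 0.217·(3.03,-8.52) = (1.0020,-3.6889)
  v6: (1-0.217)·(2.39,-0.44) + 0.217·(11.08,-1.75) = (4.2757,-0.7243)
Shoelace sum Σ(x_i·y_{i+1} − x_{i+1}·y_i):
  i=1: 1.8114·3.2870 − -3.8754·3.5752 = +19.8095 (running +19.8095)
  i=2: -3.8754·1.3296 − -4.1963·3.2870 = +8.6403 (running +28.4498)
  i=3: -4.1963·-4.3431 − -2.9335·1.3296 = +22.1256 (running +50.5754)
  i=4: -2.9335·-3.6889 − 1.0020·-4.3431 = +15.1733 (running +65.7487)
  i=5: 1.0020·-0.7243 − 4.2757·-3.6889 = +15.0470 (running +80.7956)
  i=6: 4.2757·3.5752 − 1.8114·-0.7243 = +16.5986 (running +97.3942)
Area = |Σ|/2 = |97.3942|/2 = 48.6971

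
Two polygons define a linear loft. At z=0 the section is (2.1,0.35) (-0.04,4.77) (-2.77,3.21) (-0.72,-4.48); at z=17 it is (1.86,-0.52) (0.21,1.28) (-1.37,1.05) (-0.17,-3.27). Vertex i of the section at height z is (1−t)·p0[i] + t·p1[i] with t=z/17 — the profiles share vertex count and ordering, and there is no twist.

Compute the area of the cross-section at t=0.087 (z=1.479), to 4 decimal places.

Cross-section at t=0.087: each vertex is (1-t)·p0[i] + t·p1[i].
  v1: (1-0.087)·(2.1,0.35) + 0.087·(1.86,-0.52) = (2.0791,0.2743)
  v2: (1-0.087)·(-0.04,4.77) + 0.087·(0.21,1.28) = (-0.0183,4.4664)
  v3: (1-0.087)·(-2.77,3.21) + 0.087·(-1.37,1.05) = (-2.6482,3.0221)
  v4: (1-0.087)·(-0.72,-4.48) + 0.087·(-0.17,-3.27) = (-0.6722,-4.3747)
Shoelace sum Σ(x_i·y_{i+1} − x_{i+1}·y_i):
  i=1: 2.0791·4.4664 − -0.0183·0.2743 = +9.2911 (running +9.2911)
  i=2: -0.0183·3.0221 − -2.6482·4.4664 = +11.7727 (running +21.0638)
  i=3: -2.6482·-4.3747 − -0.6722·3.0221 = +13.6165 (running +34.6803)
  i=4: -0.6722·0.2743 − 2.0791·-4.3747 = +8.9112 (running +43.5915)
Area = |Σ|/2 = |43.5915|/2 = 21.7957

Area at t=0.087: 21.7957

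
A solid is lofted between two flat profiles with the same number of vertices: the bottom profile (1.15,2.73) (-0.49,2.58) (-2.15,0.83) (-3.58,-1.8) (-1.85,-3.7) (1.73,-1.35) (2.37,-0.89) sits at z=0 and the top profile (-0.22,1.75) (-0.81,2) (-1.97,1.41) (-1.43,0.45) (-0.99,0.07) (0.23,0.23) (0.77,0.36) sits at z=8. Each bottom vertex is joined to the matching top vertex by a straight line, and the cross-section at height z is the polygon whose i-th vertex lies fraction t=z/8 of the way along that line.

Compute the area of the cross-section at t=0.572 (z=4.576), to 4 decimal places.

Area at t=0.572: 9.2422

Cross-section at t=0.572: each vertex is (1-t)·p0[i] + t·p1[i].
  v1: (1-0.572)·(1.15,2.73) + 0.572·(-0.22,1.75) = (0.3664,2.1694)
  v2: (1-0.572)·(-0.49,2.58) + 0.572·(-0.81,2) = (-0.6730,2.2482)
  v3: (1-0.572)·(-2.15,0.83) + 0.572·(-1.97,1.41) = (-2.0470,1.1618)
  v4: (1-0.572)·(-3.58,-1.8) + 0.572·(-1.43,0.45) = (-2.3502,-0.5130)
  v5: (1-0.572)·(-1.85,-3.7) + 0.572·(-0.99,0.07) = (-1.3581,-1.5436)
  v6: (1-0.572)·(1.73,-1.35) + 0.572·(0.23,0.23) = (0.8720,-0.4462)
  v7: (1-0.572)·(2.37,-0.89) + 0.572·(0.77,0.36) = (1.4548,-0.1750)
Shoelace sum Σ(x_i·y_{i+1} − x_{i+1}·y_i):
  i=1: 0.3664·2.2482 − -0.6730·2.1694 = +2.2838 (running +2.2838)
  i=2: -0.6730·1.1618 − -2.0470·2.2482 = +3.8203 (running +6.1041)
  i=3: -2.0470·-0.5130 − -2.3502·1.1618 = +3.7805 (running +9.8846)
  i=4: -2.3502·-1.5436 − -1.3581·-0.5130 = +2.9310 (running +12.8156)
  i=5: -1.3581·-0.4462 − 0.8720·-1.5436 = +1.9520 (running +14.7676)
  i=6: 0.8720·-0.1750 − 1.4548·-0.4462 = +0.4966 (running +15.2642)
  i=7: 1.4548·2.1694 − 0.3664·-0.1750 = +3.2202 (running +18.4844)
Area = |Σ|/2 = |18.4844|/2 = 9.2422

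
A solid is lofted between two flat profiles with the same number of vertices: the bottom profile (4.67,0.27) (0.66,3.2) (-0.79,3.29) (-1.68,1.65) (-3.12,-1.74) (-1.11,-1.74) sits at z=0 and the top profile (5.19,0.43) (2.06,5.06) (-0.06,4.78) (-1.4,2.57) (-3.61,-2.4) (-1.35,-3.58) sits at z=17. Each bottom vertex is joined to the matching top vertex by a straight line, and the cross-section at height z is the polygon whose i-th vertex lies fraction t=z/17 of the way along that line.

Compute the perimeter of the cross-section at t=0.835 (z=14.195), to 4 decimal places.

Cross-section at t=0.835: each vertex is (1-t)·p0[i] + t·p1[i].
  v1: (1-0.835)·(4.67,0.27) + 0.835·(5.19,0.43) = (5.1042,0.4036)
  v2: (1-0.835)·(0.66,3.2) + 0.835·(2.06,5.06) = (1.8290,4.7531)
  v3: (1-0.835)·(-0.79,3.29) + 0.835·(-0.06,4.78) = (-0.1805,4.5342)
  v4: (1-0.835)·(-1.68,1.65) + 0.835·(-1.4,2.57) = (-1.4462,2.4182)
  v5: (1-0.835)·(-3.12,-1.74) + 0.835·(-3.61,-2.4) = (-3.5292,-2.2911)
  v6: (1-0.835)·(-1.11,-1.74) + 0.835·(-1.35,-3.58) = (-1.3104,-3.2764)
Perimeter = Σ |v_{i+1} − v_i|:
  edge 1→2: √(-3.2752² + 4.3495²) = 5.4447 (running 5.4447)
  edge 2→3: √(-2.0095² + -0.2189²) = 2.0213 (running 7.4661)
  edge 3→4: √(-1.2657² + -2.1160²) = 2.4656 (running 9.9317)
  edge 4→5: √(-2.0830² + -4.7093²) = 5.1494 (running 15.0811)
  edge 5→6: √(2.2188² + -0.9853²) = 2.4277 (running 17.5088)
  edge 6→1: √(6.4146² + 3.6800²) = 7.3952 (running 24.9040)
Perimeter = 24.9040

Perimeter at t=0.835: 24.9040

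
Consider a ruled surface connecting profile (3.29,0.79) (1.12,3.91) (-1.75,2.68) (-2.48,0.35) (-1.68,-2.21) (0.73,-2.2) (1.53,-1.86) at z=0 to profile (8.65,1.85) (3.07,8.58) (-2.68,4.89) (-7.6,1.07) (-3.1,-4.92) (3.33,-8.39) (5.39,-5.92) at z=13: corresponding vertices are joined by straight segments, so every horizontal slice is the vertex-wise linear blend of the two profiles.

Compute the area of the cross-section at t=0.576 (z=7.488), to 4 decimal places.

Area at t=0.576: 86.0593

Cross-section at t=0.576: each vertex is (1-t)·p0[i] + t·p1[i].
  v1: (1-0.576)·(3.29,0.79) + 0.576·(8.65,1.85) = (6.3774,1.4006)
  v2: (1-0.576)·(1.12,3.91) + 0.576·(3.07,8.58) = (2.2432,6.5999)
  v3: (1-0.576)·(-1.75,2.68) + 0.576·(-2.68,4.89) = (-2.2857,3.9530)
  v4: (1-0.576)·(-2.48,0.35) + 0.576·(-7.6,1.07) = (-5.4291,0.7647)
  v5: (1-0.576)·(-1.68,-2.21) + 0.576·(-3.1,-4.92) = (-2.4979,-3.7710)
  v6: (1-0.576)·(0.73,-2.2) + 0.576·(3.33,-8.39) = (2.2276,-5.7654)
  v7: (1-0.576)·(1.53,-1.86) + 0.576·(5.39,-5.92) = (3.7534,-4.1986)
Shoelace sum Σ(x_i·y_{i+1} − x_{i+1}·y_i):
  i=1: 6.3774·6.5999 − 2.2432·1.4006 = +38.9483 (running +38.9483)
  i=2: 2.2432·3.9530 − -2.2857·6.5999 = +23.9526 (running +62.9009)
  i=3: -2.2857·0.7647 − -5.4291·3.9530 = +19.7132 (running +82.6141)
  i=4: -5.4291·-3.7710 − -2.4979·0.7647 = +22.3832 (running +104.9973)
  i=5: -2.4979·-5.7654 − 2.2276·-3.7710 = +22.8018 (running +127.7991)
  i=6: 2.2276·-4.1986 − 3.7534·-5.7654 = +12.2871 (running +140.0862)
  i=7: 3.7534·1.4006 − 6.3774·-4.1986 = +32.0325 (running +172.1187)
Area = |Σ|/2 = |172.1187|/2 = 86.0593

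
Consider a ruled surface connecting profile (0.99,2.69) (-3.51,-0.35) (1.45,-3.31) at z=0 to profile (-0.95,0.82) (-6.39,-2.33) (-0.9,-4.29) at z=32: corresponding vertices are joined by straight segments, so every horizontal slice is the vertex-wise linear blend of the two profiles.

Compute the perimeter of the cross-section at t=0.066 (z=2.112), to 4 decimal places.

Perimeter at t=0.066: 17.2160

Cross-section at t=0.066: each vertex is (1-t)·p0[i] + t·p1[i].
  v1: (1-0.066)·(0.99,2.69) + 0.066·(-0.95,0.82) = (0.8620,2.5666)
  v2: (1-0.066)·(-3.51,-0.35) + 0.066·(-6.39,-2.33) = (-3.7001,-0.4807)
  v3: (1-0.066)·(1.45,-3.31) + 0.066·(-0.9,-4.29) = (1.2949,-3.3747)
Perimeter = Σ |v_{i+1} − v_i|:
  edge 1→2: √(-4.5620² + -3.0473²) = 5.4862 (running 5.4862)
  edge 2→3: √(4.9950² + -2.8940²) = 5.7728 (running 11.2590)
  edge 3→1: √(-0.4329² + 5.9413²) = 5.9570 (running 17.2160)
Perimeter = 17.2160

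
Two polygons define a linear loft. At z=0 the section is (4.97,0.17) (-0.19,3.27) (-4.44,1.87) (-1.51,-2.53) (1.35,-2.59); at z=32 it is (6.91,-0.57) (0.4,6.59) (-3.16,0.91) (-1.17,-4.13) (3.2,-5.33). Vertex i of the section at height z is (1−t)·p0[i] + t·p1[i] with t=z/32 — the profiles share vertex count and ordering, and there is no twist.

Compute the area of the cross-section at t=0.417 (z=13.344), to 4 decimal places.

Area at t=0.417: 46.4177

Cross-section at t=0.417: each vertex is (1-t)·p0[i] + t·p1[i].
  v1: (1-0.417)·(4.97,0.17) + 0.417·(6.91,-0.57) = (5.7790,-0.1386)
  v2: (1-0.417)·(-0.19,3.27) + 0.417·(0.4,6.59) = (0.0560,4.6544)
  v3: (1-0.417)·(-4.44,1.87) + 0.417·(-3.16,0.91) = (-3.9062,1.4697)
  v4: (1-0.417)·(-1.51,-2.53) + 0.417·(-1.17,-4.13) = (-1.3682,-3.1972)
  v5: (1-0.417)·(1.35,-2.59) + 0.417·(3.2,-5.33) = (2.1215,-3.7326)
Shoelace sum Σ(x_i·y_{i+1} − x_{i+1}·y_i):
  i=1: 5.7790·4.6544 − 0.0560·-0.1386 = +26.9057 (running +26.9057)
  i=2: 0.0560·1.4697 − -3.9062·4.6544 = +18.2637 (running +45.1694)
  i=3: -3.9062·-3.1972 − -1.3682·1.4697 = +14.4999 (running +59.6693)
  i=4: -1.3682·-3.7326 − 2.1215·-3.1972 = +11.8897 (running +71.5590)
  i=5: 2.1215·-0.1386 − 5.7790·-3.7326 = +21.2765 (running +92.8355)
Area = |Σ|/2 = |92.8355|/2 = 46.4177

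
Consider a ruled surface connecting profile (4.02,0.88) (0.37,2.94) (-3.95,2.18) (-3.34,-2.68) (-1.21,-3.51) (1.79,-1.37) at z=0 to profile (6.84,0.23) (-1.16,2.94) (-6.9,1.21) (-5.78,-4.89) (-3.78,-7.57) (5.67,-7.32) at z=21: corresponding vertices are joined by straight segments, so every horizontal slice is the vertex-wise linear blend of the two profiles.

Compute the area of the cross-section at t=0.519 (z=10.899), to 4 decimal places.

Cross-section at t=0.519: each vertex is (1-t)·p0[i] + t·p1[i].
  v1: (1-0.519)·(4.02,0.88) + 0.519·(6.84,0.23) = (5.4836,0.5426)
  v2: (1-0.519)·(0.37,2.94) + 0.519·(-1.16,2.94) = (-0.4241,2.9400)
  v3: (1-0.519)·(-3.95,2.18) + 0.519·(-6.9,1.21) = (-5.4810,1.6766)
  v4: (1-0.519)·(-3.34,-2.68) + 0.519·(-5.78,-4.89) = (-4.6064,-3.8270)
  v5: (1-0.519)·(-1.21,-3.51) + 0.519·(-3.78,-7.57) = (-2.5438,-5.6171)
  v6: (1-0.519)·(1.79,-1.37) + 0.519·(5.67,-7.32) = (3.8037,-4.4581)
Shoelace sum Σ(x_i·y_{i+1} − x_{i+1}·y_i):
  i=1: 5.4836·2.9400 − -0.4241·0.5426 = +16.3518 (running +16.3518)
  i=2: -0.4241·1.6766 − -5.4810·2.9400 = +15.4033 (running +31.7552)
  i=3: -5.4810·-3.8270 − -4.6064·1.6766 = +28.6988 (running +60.4540)
  i=4: -4.6064·-5.6171 − -2.5438·-3.8270 = +16.1394 (running +76.5933)
  i=5: -2.5438·-4.4581 − 3.8037·-5.6171 = +32.7065 (running +109.2999)
  i=6: 3.8037·0.5426 − 5.4836·-4.4581 = +26.5102 (running +135.8100)
Area = |Σ|/2 = |135.8100|/2 = 67.9050

Area at t=0.519: 67.9050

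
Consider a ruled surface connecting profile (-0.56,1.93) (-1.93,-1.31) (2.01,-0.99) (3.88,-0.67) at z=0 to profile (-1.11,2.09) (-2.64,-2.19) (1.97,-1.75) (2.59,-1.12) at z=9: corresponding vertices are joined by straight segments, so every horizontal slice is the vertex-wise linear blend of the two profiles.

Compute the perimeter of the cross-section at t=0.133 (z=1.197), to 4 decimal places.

Perimeter at t=0.133: 14.5410

Cross-section at t=0.133: each vertex is (1-t)·p0[i] + t·p1[i].
  v1: (1-0.133)·(-0.56,1.93) + 0.133·(-1.11,2.09) = (-0.6332,1.9513)
  v2: (1-0.133)·(-1.93,-1.31) + 0.133·(-2.64,-2.19) = (-2.0244,-1.4270)
  v3: (1-0.133)·(2.01,-0.99) + 0.133·(1.97,-1.75) = (2.0047,-1.0911)
  v4: (1-0.133)·(3.88,-0.67) + 0.133·(2.59,-1.12) = (3.7084,-0.7298)
Perimeter = Σ |v_{i+1} − v_i|:
  edge 1→2: √(-1.3913² + -3.3783²) = 3.6536 (running 3.6536)
  edge 2→3: √(4.0291² + 0.3360²) = 4.0431 (running 7.6967)
  edge 3→4: √(1.7038² + 0.3612²) = 1.7416 (running 9.4383)
  edge 4→1: √(-4.3416² + 2.6811²) = 5.1027 (running 14.5410)
Perimeter = 14.5410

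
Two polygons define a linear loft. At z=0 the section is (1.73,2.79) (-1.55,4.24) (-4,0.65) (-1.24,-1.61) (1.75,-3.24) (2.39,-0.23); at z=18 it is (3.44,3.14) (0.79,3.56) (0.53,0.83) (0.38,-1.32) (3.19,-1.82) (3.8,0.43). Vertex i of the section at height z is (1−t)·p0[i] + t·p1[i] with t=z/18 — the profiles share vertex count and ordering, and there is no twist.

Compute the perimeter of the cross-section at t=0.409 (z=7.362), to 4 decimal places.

Cross-section at t=0.409: each vertex is (1-t)·p0[i] + t·p1[i].
  v1: (1-0.409)·(1.73,2.79) + 0.409·(3.44,3.14) = (2.4294,2.9331)
  v2: (1-0.409)·(-1.55,4.24) + 0.409·(0.79,3.56) = (-0.5929,3.9619)
  v3: (1-0.409)·(-4,0.65) + 0.409·(0.53,0.83) = (-2.1472,0.7236)
  v4: (1-0.409)·(-1.24,-1.61) + 0.409·(0.38,-1.32) = (-0.5774,-1.4914)
  v5: (1-0.409)·(1.75,-3.24) + 0.409·(3.19,-1.82) = (2.3390,-2.6592)
  v6: (1-0.409)·(2.39,-0.23) + 0.409·(3.8,0.43) = (2.9667,0.0399)
Perimeter = Σ |v_{i+1} − v_i|:
  edge 1→2: √(-3.0223² + 1.0287²) = 3.1926 (running 3.1926)
  edge 2→3: √(-1.5543² + -3.2383²) = 3.5920 (running 6.7846)
  edge 3→4: √(1.5698² + -2.2150²) = 2.7149 (running 9.4994)
  edge 4→5: √(2.9164² + -1.1678²) = 3.1415 (running 12.6410)
  edge 5→6: √(0.6277² + 2.6992²) = 2.7712 (running 15.4122)
  edge 6→1: √(-0.5373² + 2.8932²) = 2.9427 (running 18.3548)
Perimeter = 18.3548

Perimeter at t=0.409: 18.3548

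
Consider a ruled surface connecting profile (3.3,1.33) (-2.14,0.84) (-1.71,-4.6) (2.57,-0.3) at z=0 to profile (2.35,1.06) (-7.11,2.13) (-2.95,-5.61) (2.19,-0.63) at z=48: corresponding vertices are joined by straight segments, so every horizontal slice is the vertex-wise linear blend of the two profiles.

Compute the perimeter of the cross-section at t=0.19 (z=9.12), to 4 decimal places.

Cross-section at t=0.19: each vertex is (1-t)·p0[i] + t·p1[i].
  v1: (1-0.19)·(3.3,1.33) + 0.19·(2.35,1.06) = (3.1195,1.2787)
  v2: (1-0.19)·(-2.14,0.84) + 0.19·(-7.11,2.13) = (-3.0843,1.0851)
  v3: (1-0.19)·(-1.71,-4.6) + 0.19·(-2.95,-5.61) = (-1.9456,-4.7919)
  v4: (1-0.19)·(2.57,-0.3) + 0.19·(2.19,-0.63) = (2.4978,-0.3627)
Perimeter = Σ |v_{i+1} − v_i|:
  edge 1→2: √(-6.2038² + -0.1936²) = 6.2068 (running 6.2068)
  edge 2→3: √(1.1387² + -5.8770²) = 5.9863 (running 12.1931)
  edge 3→4: √(4.4434² + 4.4292²) = 6.2739 (running 18.4670)
  edge 4→1: √(0.6217² + 1.6414²) = 1.7552 (running 20.2222)
Perimeter = 20.2222

Perimeter at t=0.19: 20.2222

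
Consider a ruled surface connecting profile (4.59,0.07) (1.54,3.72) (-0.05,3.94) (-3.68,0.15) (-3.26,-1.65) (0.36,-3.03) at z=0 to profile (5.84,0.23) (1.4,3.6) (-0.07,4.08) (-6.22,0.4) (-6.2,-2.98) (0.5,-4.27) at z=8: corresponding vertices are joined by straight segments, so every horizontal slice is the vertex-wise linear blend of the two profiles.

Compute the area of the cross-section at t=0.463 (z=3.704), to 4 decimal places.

Cross-section at t=0.463: each vertex is (1-t)·p0[i] + t·p1[i].
  v1: (1-0.463)·(4.59,0.07) + 0.463·(5.84,0.23) = (5.1687,0.1441)
  v2: (1-0.463)·(1.54,3.72) + 0.463·(1.4,3.6) = (1.4752,3.6644)
  v3: (1-0.463)·(-0.05,3.94) + 0.463·(-0.07,4.08) = (-0.0593,4.0048)
  v4: (1-0.463)·(-3.68,0.15) + 0.463·(-6.22,0.4) = (-4.8560,0.2658)
  v5: (1-0.463)·(-3.26,-1.65) + 0.463·(-6.2,-2.98) = (-4.6212,-2.2658)
  v6: (1-0.463)·(0.36,-3.03) + 0.463·(0.5,-4.27) = (0.4248,-3.6041)
Shoelace sum Σ(x_i·y_{i+1} − x_{i+1}·y_i):
  i=1: 5.1687·3.6644 − 1.4752·0.1441 = +18.7280 (running +18.7280)
  i=2: 1.4752·4.0048 − -0.0593·3.6644 = +6.1250 (running +24.8530)
  i=3: -0.0593·0.2658 − -4.8560·4.0048 = +19.4317 (running +44.2848)
  i=4: -4.8560·-2.2658 − -4.6212·0.2658 = +12.2308 (running +56.5156)
  i=5: -4.6212·-3.6041 − 0.4248·-2.2658 = +17.6180 (running +74.1335)
  i=6: 0.4248·0.1441 − 5.1687·-3.6041 = +18.6900 (running +92.8236)
Area = |Σ|/2 = |92.8236|/2 = 46.4118

Area at t=0.463: 46.4118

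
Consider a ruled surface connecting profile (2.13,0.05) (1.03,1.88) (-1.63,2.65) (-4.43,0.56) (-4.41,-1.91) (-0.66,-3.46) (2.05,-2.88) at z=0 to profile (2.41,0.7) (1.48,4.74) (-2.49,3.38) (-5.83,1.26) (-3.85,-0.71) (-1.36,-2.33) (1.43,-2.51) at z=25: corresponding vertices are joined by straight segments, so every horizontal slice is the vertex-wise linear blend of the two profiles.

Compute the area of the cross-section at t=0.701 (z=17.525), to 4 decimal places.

Cross-section at t=0.701: each vertex is (1-t)·p0[i] + t·p1[i].
  v1: (1-0.701)·(2.13,0.05) + 0.701·(2.41,0.7) = (2.3263,0.5056)
  v2: (1-0.701)·(1.03,1.88) + 0.701·(1.48,4.74) = (1.3455,3.8849)
  v3: (1-0.701)·(-1.63,2.65) + 0.701·(-2.49,3.38) = (-2.2329,3.1617)
  v4: (1-0.701)·(-4.43,0.56) + 0.701·(-5.83,1.26) = (-5.4114,1.0507)
  v5: (1-0.701)·(-4.41,-1.91) + 0.701·(-3.85,-0.71) = (-4.0174,-1.0688)
  v6: (1-0.701)·(-0.66,-3.46) + 0.701·(-1.36,-2.33) = (-1.1507,-2.6679)
  v7: (1-0.701)·(2.05,-2.88) + 0.701·(1.43,-2.51) = (1.6154,-2.6206)
Shoelace sum Σ(x_i·y_{i+1} − x_{i+1}·y_i):
  i=1: 2.3263·3.8849 − 1.3455·0.5056 = +8.3569 (running +8.3569)
  i=2: 1.3455·3.1617 − -2.2329·3.8849 = +12.9283 (running +21.2852)
  i=3: -2.2329·1.0507 − -5.4114·3.1617 = +14.7633 (running +36.0486)
  i=4: -5.4114·-1.0688 − -4.0174·1.0507 = +10.0048 (running +46.0534)
  i=5: -4.0174·-2.6679 − -1.1507·-1.0688 = +9.4881 (running +55.5415)
  i=6: -1.1507·-2.6206 − 1.6154·-2.6679 = +7.3252 (running +62.8667)
  i=7: 1.6154·0.5056 − 2.3263·-2.6206 = +6.9131 (running +69.7799)
Area = |Σ|/2 = |69.7799|/2 = 34.8899

Area at t=0.701: 34.8899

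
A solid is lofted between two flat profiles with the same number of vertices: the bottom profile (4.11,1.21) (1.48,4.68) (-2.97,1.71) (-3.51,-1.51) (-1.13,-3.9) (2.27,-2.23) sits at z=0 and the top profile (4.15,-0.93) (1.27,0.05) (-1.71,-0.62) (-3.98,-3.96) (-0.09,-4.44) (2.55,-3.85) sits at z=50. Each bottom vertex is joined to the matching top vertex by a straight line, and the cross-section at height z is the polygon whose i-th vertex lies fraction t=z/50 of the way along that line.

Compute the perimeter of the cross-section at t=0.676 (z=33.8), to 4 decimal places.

Perimeter at t=0.676: 20.8970

Cross-section at t=0.676: each vertex is (1-t)·p0[i] + t·p1[i].
  v1: (1-0.676)·(4.11,1.21) + 0.676·(4.15,-0.93) = (4.1370,-0.2366)
  v2: (1-0.676)·(1.48,4.68) + 0.676·(1.27,0.05) = (1.3380,1.5501)
  v3: (1-0.676)·(-2.97,1.71) + 0.676·(-1.71,-0.62) = (-2.1182,0.1349)
  v4: (1-0.676)·(-3.51,-1.51) + 0.676·(-3.98,-3.96) = (-3.8277,-3.1662)
  v5: (1-0.676)·(-1.13,-3.9) + 0.676·(-0.09,-4.44) = (-0.4270,-4.2650)
  v6: (1-0.676)·(2.27,-2.23) + 0.676·(2.55,-3.85) = (2.4593,-3.3251)
Perimeter = Σ |v_{i+1} − v_i|:
  edge 1→2: √(-2.7990² + 1.7868²) = 3.3207 (running 3.3207)
  edge 2→3: √(-3.4563² + -1.4152²) = 3.7348 (running 7.0555)
  edge 3→4: √(-1.7095² + -3.3011²) = 3.7175 (running 10.7730)
  edge 4→5: √(3.4008² + -1.0988²) = 3.5739 (running 14.3468)
  edge 5→6: √(2.8862² + 0.9399²) = 3.0354 (running 17.3823)
  edge 6→1: √(1.6778² + 3.0885²) = 3.5148 (running 20.8970)
Perimeter = 20.8970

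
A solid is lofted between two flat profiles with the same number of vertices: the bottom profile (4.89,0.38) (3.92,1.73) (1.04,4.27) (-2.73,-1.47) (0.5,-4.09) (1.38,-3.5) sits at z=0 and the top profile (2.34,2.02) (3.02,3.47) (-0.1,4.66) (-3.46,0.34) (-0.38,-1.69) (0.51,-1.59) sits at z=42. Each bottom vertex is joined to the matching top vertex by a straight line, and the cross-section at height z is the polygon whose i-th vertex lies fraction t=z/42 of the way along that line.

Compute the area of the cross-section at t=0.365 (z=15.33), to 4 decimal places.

Cross-section at t=0.365: each vertex is (1-t)·p0[i] + t·p1[i].
  v1: (1-0.365)·(4.89,0.38) + 0.365·(2.34,2.02) = (3.9592,0.9786)
  v2: (1-0.365)·(3.92,1.73) + 0.365·(3.02,3.47) = (3.5915,2.3651)
  v3: (1-0.365)·(1.04,4.27) + 0.365·(-0.1,4.66) = (0.6239,4.4123)
  v4: (1-0.365)·(-2.73,-1.47) + 0.365·(-3.46,0.34) = (-2.9964,-0.8094)
  v5: (1-0.365)·(0.5,-4.09) + 0.365·(-0.38,-1.69) = (0.1788,-3.2140)
  v6: (1-0.365)·(1.38,-3.5) + 0.365·(0.51,-1.59) = (1.0624,-2.8029)
Shoelace sum Σ(x_i·y_{i+1} − x_{i+1}·y_i):
  i=1: 3.9592·2.3651 − 3.5915·0.9786 = +5.8494 (running +5.8494)
  i=2: 3.5915·4.4123 − 0.6239·2.3651 = +14.3714 (running +20.2207)
  i=3: 0.6239·-0.8094 − -2.9964·4.4123 = +12.7164 (running +32.9372)
  i=4: -2.9964·-3.2140 − 0.1788·-0.8094 = +9.7753 (running +42.7125)
  i=5: 0.1788·-2.8029 − 1.0624·-3.2140 = +2.9136 (running +45.6260)
  i=6: 1.0624·0.9786 − 3.9592·-2.8029 = +12.1369 (running +57.7629)
Area = |Σ|/2 = |57.7629|/2 = 28.8815

Area at t=0.365: 28.8815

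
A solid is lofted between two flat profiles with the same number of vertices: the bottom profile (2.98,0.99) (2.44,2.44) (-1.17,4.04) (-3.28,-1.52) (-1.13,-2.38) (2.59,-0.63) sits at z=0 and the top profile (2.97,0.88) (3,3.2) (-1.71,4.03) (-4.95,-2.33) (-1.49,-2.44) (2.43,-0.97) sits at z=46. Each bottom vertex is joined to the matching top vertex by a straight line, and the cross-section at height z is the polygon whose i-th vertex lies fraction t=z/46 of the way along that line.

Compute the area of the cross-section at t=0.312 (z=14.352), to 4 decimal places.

Area at t=0.312: 27.9339

Cross-section at t=0.312: each vertex is (1-t)·p0[i] + t·p1[i].
  v1: (1-0.312)·(2.98,0.99) + 0.312·(2.97,0.88) = (2.9769,0.9557)
  v2: (1-0.312)·(2.44,2.44) + 0.312·(3,3.2) = (2.6147,2.6771)
  v3: (1-0.312)·(-1.17,4.04) + 0.312·(-1.71,4.03) = (-1.3385,4.0369)
  v4: (1-0.312)·(-3.28,-1.52) + 0.312·(-4.95,-2.33) = (-3.8010,-1.7727)
  v5: (1-0.312)·(-1.13,-2.38) + 0.312·(-1.49,-2.44) = (-1.2423,-2.3987)
  v6: (1-0.312)·(2.59,-0.63) + 0.312·(2.43,-0.97) = (2.5401,-0.7361)
Shoelace sum Σ(x_i·y_{i+1} − x_{i+1}·y_i):
  i=1: 2.9769·2.6771 − 2.6147·0.9557 = +5.4706 (running +5.4706)
  i=2: 2.6147·4.0369 − -1.3385·2.6771 = +14.1386 (running +19.6092)
  i=3: -1.3385·-1.7727 − -3.8010·4.0369 = +17.7171 (running +37.3263)
  i=4: -3.8010·-2.3987 − -1.2423·-1.7727 = +6.9153 (running +44.2416)
  i=5: -1.2423·-0.7361 − 2.5401·-2.3987 = +7.0074 (running +51.2490)
  i=6: 2.5401·0.9557 − 2.9769·-0.7361 = +4.6187 (running +55.8678)
Area = |Σ|/2 = |55.8678|/2 = 27.9339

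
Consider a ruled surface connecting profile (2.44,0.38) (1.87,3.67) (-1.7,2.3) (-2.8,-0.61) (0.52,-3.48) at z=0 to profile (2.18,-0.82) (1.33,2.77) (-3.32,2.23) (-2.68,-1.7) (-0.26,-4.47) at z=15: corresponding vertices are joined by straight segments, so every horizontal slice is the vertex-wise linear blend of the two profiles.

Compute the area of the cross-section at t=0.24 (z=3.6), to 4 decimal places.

Cross-section at t=0.24: each vertex is (1-t)·p0[i] + t·p1[i].
  v1: (1-0.24)·(2.44,0.38) + 0.24·(2.18,-0.82) = (2.3776,0.0920)
  v2: (1-0.24)·(1.87,3.67) + 0.24·(1.33,2.77) = (1.7404,3.4540)
  v3: (1-0.24)·(-1.7,2.3) + 0.24·(-3.32,2.23) = (-2.0888,2.2832)
  v4: (1-0.24)·(-2.8,-0.61) + 0.24·(-2.68,-1.7) = (-2.7712,-0.8716)
  v5: (1-0.24)·(0.52,-3.48) + 0.24·(-0.26,-4.47) = (0.3328,-3.7176)
Shoelace sum Σ(x_i·y_{i+1} − x_{i+1}·y_i):
  i=1: 2.3776·3.4540 − 1.7404·0.0920 = +8.0521 (running +8.0521)
  i=2: 1.7404·2.2832 − -2.0888·3.4540 = +11.1884 (running +19.2405)
  i=3: -2.0888·-0.8716 − -2.7712·2.2832 = +8.1478 (running +27.3883)
  i=4: -2.7712·-3.7176 − 0.3328·-0.8716 = +10.5923 (running +37.9806)
  i=5: 0.3328·0.0920 − 2.3776·-3.7176 = +8.8696 (running +46.8502)
Area = |Σ|/2 = |46.8502|/2 = 23.4251

Area at t=0.24: 23.4251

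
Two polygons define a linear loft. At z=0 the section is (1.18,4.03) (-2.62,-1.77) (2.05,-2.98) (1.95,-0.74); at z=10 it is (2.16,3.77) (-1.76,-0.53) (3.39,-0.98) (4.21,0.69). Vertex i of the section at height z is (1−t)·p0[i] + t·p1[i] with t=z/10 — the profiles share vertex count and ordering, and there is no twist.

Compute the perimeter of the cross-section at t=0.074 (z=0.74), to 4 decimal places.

Perimeter at t=0.074: 18.6140

Cross-section at t=0.074: each vertex is (1-t)·p0[i] + t·p1[i].
  v1: (1-0.074)·(1.18,4.03) + 0.074·(2.16,3.77) = (1.2525,4.0108)
  v2: (1-0.074)·(-2.62,-1.77) + 0.074·(-1.76,-0.53) = (-2.5564,-1.6782)
  v3: (1-0.074)·(2.05,-2.98) + 0.074·(3.39,-0.98) = (2.1492,-2.8320)
  v4: (1-0.074)·(1.95,-0.74) + 0.074·(4.21,0.69) = (2.1172,-0.6342)
Perimeter = Σ |v_{i+1} − v_i|:
  edge 1→2: √(-3.8089² + -5.6890²) = 6.8463 (running 6.8463)
  edge 2→3: √(4.7055² + -1.1538²) = 4.8449 (running 11.6912)
  edge 3→4: √(-0.0319² + 2.1978²) = 2.1981 (running 13.8893)
  edge 4→1: √(-0.8647² + 4.6449²) = 4.7247 (running 18.6140)
Perimeter = 18.6140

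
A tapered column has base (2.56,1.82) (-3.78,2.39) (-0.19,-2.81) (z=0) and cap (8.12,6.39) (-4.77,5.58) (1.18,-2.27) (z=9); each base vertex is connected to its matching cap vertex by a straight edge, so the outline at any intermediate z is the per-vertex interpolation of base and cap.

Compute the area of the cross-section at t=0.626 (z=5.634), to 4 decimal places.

Cross-section at t=0.626: each vertex is (1-t)·p0[i] + t·p1[i].
  v1: (1-0.626)·(2.56,1.82) + 0.626·(8.12,6.39) = (6.0406,4.6808)
  v2: (1-0.626)·(-3.78,2.39) + 0.626·(-4.77,5.58) = (-4.3997,4.3869)
  v3: (1-0.626)·(-0.19,-2.81) + 0.626·(1.18,-2.27) = (0.6676,-2.4720)
Shoelace sum Σ(x_i·y_{i+1} − x_{i+1}·y_i):
  i=1: 6.0406·4.3869 − -4.3997·4.6808 = +47.0940 (running +47.0940)
  i=2: -4.3997·-2.4720 − 0.6676·4.3869 = +7.9472 (running +55.0411)
  i=3: 0.6676·4.6808 − 6.0406·-2.4720 = +18.0570 (running +73.0982)
Area = |Σ|/2 = |73.0982|/2 = 36.5491

Area at t=0.626: 36.5491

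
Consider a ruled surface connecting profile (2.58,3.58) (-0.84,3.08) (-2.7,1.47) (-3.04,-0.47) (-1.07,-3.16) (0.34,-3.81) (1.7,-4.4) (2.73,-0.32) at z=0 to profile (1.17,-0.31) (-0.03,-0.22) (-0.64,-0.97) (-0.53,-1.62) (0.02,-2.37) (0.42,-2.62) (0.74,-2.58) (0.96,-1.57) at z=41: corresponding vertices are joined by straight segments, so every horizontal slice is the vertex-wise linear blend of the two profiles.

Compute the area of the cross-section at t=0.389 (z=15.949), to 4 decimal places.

Area at t=0.389: 17.2988

Cross-section at t=0.389: each vertex is (1-t)·p0[i] + t·p1[i].
  v1: (1-0.389)·(2.58,3.58) + 0.389·(1.17,-0.31) = (2.0315,2.0668)
  v2: (1-0.389)·(-0.84,3.08) + 0.389·(-0.03,-0.22) = (-0.5249,1.7963)
  v3: (1-0.389)·(-2.7,1.47) + 0.389·(-0.64,-0.97) = (-1.8987,0.5208)
  v4: (1-0.389)·(-3.04,-0.47) + 0.389·(-0.53,-1.62) = (-2.0636,-0.9174)
  v5: (1-0.389)·(-1.07,-3.16) + 0.389·(0.02,-2.37) = (-0.6460,-2.8527)
  v6: (1-0.389)·(0.34,-3.81) + 0.389·(0.42,-2.62) = (0.3711,-3.3471)
  v7: (1-0.389)·(1.7,-4.4) + 0.389·(0.74,-2.58) = (1.3266,-3.6920)
  v8: (1-0.389)·(2.73,-0.32) + 0.389·(0.96,-1.57) = (2.0415,-0.8063)
Shoelace sum Σ(x_i·y_{i+1} − x_{i+1}·y_i):
  i=1: 2.0315·1.7963 − -0.5249·2.0668 = +4.7341 (running +4.7341)
  i=2: -0.5249·0.5208 − -1.8987·1.7963 = +3.1372 (running +7.8712)
  i=3: -1.8987·-0.9174 − -2.0636·0.5208 = +2.8165 (running +10.6878)
  i=4: -2.0636·-2.8527 − -0.6460·-0.9174 = +5.2942 (running +15.9820)
  i=5: -0.6460·-3.3471 − 0.3711·-2.8527 = +3.2209 (running +19.2029)
  i=6: 0.3711·-3.6920 − 1.3266·-3.3471 = +3.0699 (running +22.2728)
  i=7: 1.3266·-0.8063 − 2.0415·-3.6920 = +6.4676 (running +28.7405)
  i=8: 2.0415·2.0668 − 2.0315·-0.8063 = +5.8572 (running +34.5977)
Area = |Σ|/2 = |34.5977|/2 = 17.2988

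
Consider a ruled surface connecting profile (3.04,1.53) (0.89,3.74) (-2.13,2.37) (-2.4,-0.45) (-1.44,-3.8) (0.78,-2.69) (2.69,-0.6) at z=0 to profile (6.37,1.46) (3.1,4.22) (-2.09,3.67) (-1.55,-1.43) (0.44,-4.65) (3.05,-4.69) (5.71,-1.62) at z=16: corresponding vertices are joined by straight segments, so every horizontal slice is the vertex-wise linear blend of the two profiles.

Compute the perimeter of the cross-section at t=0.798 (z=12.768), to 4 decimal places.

Cross-section at t=0.798: each vertex is (1-t)·p0[i] + t·p1[i].
  v1: (1-0.798)·(3.04,1.53) + 0.798·(6.37,1.46) = (5.6973,1.4741)
  v2: (1-0.798)·(0.89,3.74) + 0.798·(3.1,4.22) = (2.6536,4.1230)
  v3: (1-0.798)·(-2.13,2.37) + 0.798·(-2.09,3.67) = (-2.0981,3.4074)
  v4: (1-0.798)·(-2.4,-0.45) + 0.798·(-1.55,-1.43) = (-1.7217,-1.2320)
  v5: (1-0.798)·(-1.44,-3.8) + 0.798·(0.44,-4.65) = (0.0602,-4.4783)
  v6: (1-0.798)·(0.78,-2.69) + 0.798·(3.05,-4.69) = (2.5915,-4.2860)
  v7: (1-0.798)·(2.69,-0.6) + 0.798·(5.71,-1.62) = (5.1000,-1.4140)
Perimeter = Σ |v_{i+1} − v_i|:
  edge 1→2: √(-3.0438² + 2.6489²) = 4.0350 (running 4.0350)
  edge 2→3: √(-4.7517² + -0.7156²) = 4.8052 (running 8.8402)
  edge 3→4: √(0.3764² + -4.6394²) = 4.6547 (running 13.4949)
  edge 4→5: √(1.7819² + -3.2463²) = 3.7032 (running 17.1981)
  edge 5→6: √(2.5312² + 0.1923²) = 2.5385 (running 19.7366)
  edge 6→7: √(2.5085² + 2.8720²) = 3.8133 (running 23.5499)
  edge 7→1: √(0.5974² + 2.8881²) = 2.9492 (running 26.4991)
Perimeter = 26.4991

Perimeter at t=0.798: 26.4991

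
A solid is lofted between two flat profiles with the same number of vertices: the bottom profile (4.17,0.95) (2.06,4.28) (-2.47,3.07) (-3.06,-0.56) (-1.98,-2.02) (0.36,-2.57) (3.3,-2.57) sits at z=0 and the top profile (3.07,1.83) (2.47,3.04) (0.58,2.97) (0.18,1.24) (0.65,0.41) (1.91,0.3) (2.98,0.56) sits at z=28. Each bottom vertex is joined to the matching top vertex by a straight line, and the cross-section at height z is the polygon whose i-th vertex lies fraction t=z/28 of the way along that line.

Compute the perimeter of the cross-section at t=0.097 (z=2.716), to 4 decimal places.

Cross-section at t=0.097: each vertex is (1-t)·p0[i] + t·p1[i].
  v1: (1-0.097)·(4.17,0.95) + 0.097·(3.07,1.83) = (4.0633,1.0354)
  v2: (1-0.097)·(2.06,4.28) + 0.097·(2.47,3.04) = (2.0998,4.1597)
  v3: (1-0.097)·(-2.47,3.07) + 0.097·(0.58,2.97) = (-2.1742,3.0603)
  v4: (1-0.097)·(-3.06,-0.56) + 0.097·(0.18,1.24) = (-2.7457,-0.3854)
  v5: (1-0.097)·(-1.98,-2.02) + 0.097·(0.65,0.41) = (-1.7249,-1.7843)
  v6: (1-0.097)·(0.36,-2.57) + 0.097·(1.91,0.3) = (0.5103,-2.2916)
  v7: (1-0.097)·(3.3,-2.57) + 0.097·(2.98,0.56) = (3.2690,-2.2664)
Perimeter = Σ |v_{i+1} − v_i|:
  edge 1→2: √(-1.9635² + 3.1244²) = 3.6901 (running 3.6901)
  edge 2→3: √(-4.2739² + -1.0994²) = 4.4131 (running 8.1032)
  edge 3→4: √(-0.5716² + -3.4457²) = 3.4928 (running 11.5960)
  edge 4→5: √(1.0208² + -1.3989²) = 1.7318 (running 13.3277)
  edge 5→6: √(2.2352² + -0.5073²) = 2.2921 (running 15.6198)
  edge 6→7: √(2.7586² + 0.0252²) = 2.7587 (running 18.3786)
  edge 7→1: √(0.7943² + 3.3018²) = 3.3960 (running 21.7745)
Perimeter = 21.7745

Perimeter at t=0.097: 21.7745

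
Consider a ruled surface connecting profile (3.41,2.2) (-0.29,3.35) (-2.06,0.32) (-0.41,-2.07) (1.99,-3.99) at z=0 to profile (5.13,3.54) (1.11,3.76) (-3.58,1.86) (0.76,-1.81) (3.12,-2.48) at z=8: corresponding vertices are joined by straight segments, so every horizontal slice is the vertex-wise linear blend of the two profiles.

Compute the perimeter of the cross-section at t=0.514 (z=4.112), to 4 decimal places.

Perimeter at t=0.514: 21.3503

Cross-section at t=0.514: each vertex is (1-t)·p0[i] + t·p1[i].
  v1: (1-0.514)·(3.41,2.2) + 0.514·(5.13,3.54) = (4.2941,2.8888)
  v2: (1-0.514)·(-0.29,3.35) + 0.514·(1.11,3.76) = (0.4296,3.5607)
  v3: (1-0.514)·(-2.06,0.32) + 0.514·(-3.58,1.86) = (-2.8413,1.1116)
  v4: (1-0.514)·(-0.41,-2.07) + 0.514·(0.76,-1.81) = (0.1914,-1.9364)
  v5: (1-0.514)·(1.99,-3.99) + 0.514·(3.12,-2.48) = (2.5708,-3.2139)
Perimeter = Σ |v_{i+1} − v_i|:
  edge 1→2: √(-3.8645² + 0.6720²) = 3.9225 (running 3.9225)
  edge 2→3: √(-3.2709² + -2.4492²) = 4.0862 (running 8.0087)
  edge 3→4: √(3.0327² + -3.0479²) = 4.2996 (running 12.3083)
  edge 4→5: √(2.3794² + -1.2775²) = 2.7007 (running 15.0090)
  edge 5→1: √(1.7233² + 6.1026²) = 6.3413 (running 21.3503)
Perimeter = 21.3503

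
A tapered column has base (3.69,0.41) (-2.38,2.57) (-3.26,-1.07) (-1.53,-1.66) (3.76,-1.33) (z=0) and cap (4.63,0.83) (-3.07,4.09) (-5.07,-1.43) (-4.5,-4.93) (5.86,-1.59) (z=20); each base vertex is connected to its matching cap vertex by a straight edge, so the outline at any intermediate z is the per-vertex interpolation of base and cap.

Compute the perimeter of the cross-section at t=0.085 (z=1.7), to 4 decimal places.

Cross-section at t=0.085: each vertex is (1-t)·p0[i] + t·p1[i].
  v1: (1-0.085)·(3.69,0.41) + 0.085·(4.63,0.83) = (3.7699,0.4457)
  v2: (1-0.085)·(-2.38,2.57) + 0.085·(-3.07,4.09) = (-2.4386,2.6992)
  v3: (1-0.085)·(-3.26,-1.07) + 0.085·(-5.07,-1.43) = (-3.4139,-1.1006)
  v4: (1-0.085)·(-1.53,-1.66) + 0.085·(-4.5,-4.93) = (-1.7825,-1.9379)
  v5: (1-0.085)·(3.76,-1.33) + 0.085·(5.86,-1.59) = (3.9385,-1.3521)
Perimeter = Σ |v_{i+1} − v_i|:
  edge 1→2: √(-6.2085² + 2.2535²) = 6.6049 (running 6.6049)
  edge 2→3: √(-0.9752² + -3.7998²) = 3.9229 (running 10.5278)
  edge 3→4: √(1.6314² + -0.8373²) = 1.8337 (running 12.3616)
  edge 4→5: √(5.7210² + 0.5858²) = 5.7509 (running 18.1124)
  edge 5→1: √(-0.1686² + 1.7978²) = 1.8057 (running 19.9181)
Perimeter = 19.9181

Perimeter at t=0.085: 19.9181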